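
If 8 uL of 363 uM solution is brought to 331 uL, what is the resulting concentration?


C2 = C1 * V1 / V2
C2 = 363 * 8 / 331
C2 = 8.7734 uM

8.7734 uM


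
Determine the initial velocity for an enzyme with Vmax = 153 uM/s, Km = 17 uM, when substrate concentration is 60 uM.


v = Vmax * [S] / (Km + [S])
v = 153 * 60 / (17 + 60)
v = 119.2208 uM/s

119.2208 uM/s


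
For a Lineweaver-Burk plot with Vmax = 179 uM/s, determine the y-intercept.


y-intercept = 1/Vmax
= 1/179
= 0.0056 s/uM

0.0056 s/uM


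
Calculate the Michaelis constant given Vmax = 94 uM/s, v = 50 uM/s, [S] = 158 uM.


Km = [S] * (Vmax - v) / v
Km = 158 * (94 - 50) / 50
Km = 139.04 uM

139.04 uM


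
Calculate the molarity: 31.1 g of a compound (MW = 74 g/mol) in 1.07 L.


C = (mass / MW) / volume
C = (31.1 / 74) / 1.07
C = 0.3928 M

0.3928 M


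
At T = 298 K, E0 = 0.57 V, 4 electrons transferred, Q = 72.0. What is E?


E = E0 - (RT/nF) * ln(Q)
E = 0.57 - (8.314 * 298 / (4 * 96485)) * ln(72.0)
E = 0.5425 V

0.5425 V


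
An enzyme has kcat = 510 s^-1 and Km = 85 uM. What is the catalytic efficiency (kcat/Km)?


Catalytic efficiency = kcat / Km
= 510 / 85
= 6.0 uM^-1*s^-1

6.0 uM^-1*s^-1


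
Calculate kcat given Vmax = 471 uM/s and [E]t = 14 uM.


kcat = Vmax / [E]t
kcat = 471 / 14
kcat = 33.6429 s^-1

33.6429 s^-1


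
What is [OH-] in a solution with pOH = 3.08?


[OH-] = 10^(-pOH)
[OH-] = 10^(-3.08)
[OH-] = 8.318e-04 M

8.318e-04 M


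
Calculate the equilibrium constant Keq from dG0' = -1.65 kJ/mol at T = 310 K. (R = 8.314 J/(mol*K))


Keq = exp(-dG0 * 1000 / (R * T))
Keq = exp(-(-1.65) * 1000 / (8.314 * 310))
Keq = 1.8969

1.8969


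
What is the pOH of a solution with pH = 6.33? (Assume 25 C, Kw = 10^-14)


pOH = 14 - pH
pOH = 14 - 6.33
pOH = 7.67

7.67


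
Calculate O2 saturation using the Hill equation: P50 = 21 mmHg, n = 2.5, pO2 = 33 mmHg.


Y = pO2^n / (P50^n + pO2^n)
Y = 33^2.5 / (21^2.5 + 33^2.5)
Y = 75.58%

75.58%


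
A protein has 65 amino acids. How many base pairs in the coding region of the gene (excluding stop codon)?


Each amino acid = 1 codon = 3 bp
bp = 65 * 3 = 195 bp

195 bp


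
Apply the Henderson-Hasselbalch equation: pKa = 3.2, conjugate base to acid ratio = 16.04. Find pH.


pH = pKa + log10([A-]/[HA])
pH = 3.2 + log10(16.04)
pH = 4.4052

4.4052


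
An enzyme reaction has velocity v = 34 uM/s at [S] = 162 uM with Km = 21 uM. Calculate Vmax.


Vmax = v * (Km + [S]) / [S]
Vmax = 34 * (21 + 162) / 162
Vmax = 38.4074 uM/s

38.4074 uM/s


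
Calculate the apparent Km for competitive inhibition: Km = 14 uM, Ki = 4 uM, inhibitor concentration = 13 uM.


Km_app = Km * (1 + [I]/Ki)
Km_app = 14 * (1 + 13/4)
Km_app = 59.5 uM

59.5 uM


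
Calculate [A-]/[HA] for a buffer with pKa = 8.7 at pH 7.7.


[A-]/[HA] = 10^(pH - pKa)
= 10^(7.7 - 8.7)
= 0.1

0.1


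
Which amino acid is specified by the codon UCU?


Standard genetic code lookup.
Codon UCU -> Ser

Ser


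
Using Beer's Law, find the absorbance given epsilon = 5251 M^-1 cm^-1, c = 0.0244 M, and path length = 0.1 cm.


A = epsilon * c * l
A = 5251 * 0.0244 * 0.1
A = 12.8124

12.8124


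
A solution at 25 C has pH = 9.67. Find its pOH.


pOH = 14 - pH
pOH = 14 - 9.67
pOH = 4.33

4.33


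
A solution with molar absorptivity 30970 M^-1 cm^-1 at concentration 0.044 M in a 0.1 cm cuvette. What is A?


A = epsilon * c * l
A = 30970 * 0.044 * 0.1
A = 136.268

136.268


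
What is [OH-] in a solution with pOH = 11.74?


[OH-] = 10^(-pOH)
[OH-] = 10^(-11.74)
[OH-] = 1.820e-12 M

1.820e-12 M


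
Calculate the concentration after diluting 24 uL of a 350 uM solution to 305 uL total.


C2 = C1 * V1 / V2
C2 = 350 * 24 / 305
C2 = 27.541 uM

27.541 uM


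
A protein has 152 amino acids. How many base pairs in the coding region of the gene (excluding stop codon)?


Each amino acid = 1 codon = 3 bp
bp = 152 * 3 = 456 bp

456 bp


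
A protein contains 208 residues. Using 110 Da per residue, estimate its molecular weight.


MW = n_residues * 110 Da
MW = 208 * 110
MW = 22880 Da

22880 Da


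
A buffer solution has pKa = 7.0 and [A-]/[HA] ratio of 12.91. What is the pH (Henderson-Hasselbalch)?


pH = pKa + log10([A-]/[HA])
pH = 7.0 + log10(12.91)
pH = 8.1109

8.1109


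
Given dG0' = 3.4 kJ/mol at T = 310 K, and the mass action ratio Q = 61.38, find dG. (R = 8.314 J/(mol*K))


dG = dG0' + RT * ln(Q) / 1000
dG = 3.4 + 8.314 * 310 * ln(61.38) / 1000
dG = 14.0111 kJ/mol

14.0111 kJ/mol


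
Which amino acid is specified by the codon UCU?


Standard genetic code lookup.
Codon UCU -> Ser

Ser


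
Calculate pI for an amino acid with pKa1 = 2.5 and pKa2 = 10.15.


pI = (pKa1 + pKa2) / 2
pI = (2.5 + 10.15) / 2
pI = 6.325

6.325


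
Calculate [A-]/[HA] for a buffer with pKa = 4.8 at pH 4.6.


[A-]/[HA] = 10^(pH - pKa)
= 10^(4.6 - 4.8)
= 0.631

0.631


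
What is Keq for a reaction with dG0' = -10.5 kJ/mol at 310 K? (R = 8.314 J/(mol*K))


Keq = exp(-dG0 * 1000 / (R * T))
Keq = exp(-(-10.5) * 1000 / (8.314 * 310))
Keq = 58.7898

58.7898


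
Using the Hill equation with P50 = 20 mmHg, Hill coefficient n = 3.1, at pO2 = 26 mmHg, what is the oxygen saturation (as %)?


Y = pO2^n / (P50^n + pO2^n)
Y = 26^3.1 / (20^3.1 + 26^3.1)
Y = 69.28%

69.28%


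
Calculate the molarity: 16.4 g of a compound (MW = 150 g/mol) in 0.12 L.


C = (mass / MW) / volume
C = (16.4 / 150) / 0.12
C = 0.9111 M

0.9111 M


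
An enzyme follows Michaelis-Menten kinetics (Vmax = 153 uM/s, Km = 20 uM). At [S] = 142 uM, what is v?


v = Vmax * [S] / (Km + [S])
v = 153 * 142 / (20 + 142)
v = 134.1111 uM/s

134.1111 uM/s


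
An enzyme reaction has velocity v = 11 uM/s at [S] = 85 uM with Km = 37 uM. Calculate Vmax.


Vmax = v * (Km + [S]) / [S]
Vmax = 11 * (37 + 85) / 85
Vmax = 15.7882 uM/s

15.7882 uM/s


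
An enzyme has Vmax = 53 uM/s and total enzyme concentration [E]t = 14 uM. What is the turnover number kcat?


kcat = Vmax / [E]t
kcat = 53 / 14
kcat = 3.7857 s^-1

3.7857 s^-1


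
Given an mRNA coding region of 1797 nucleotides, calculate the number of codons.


codons = nucleotides / 3
codons = 1797 / 3 = 599

599


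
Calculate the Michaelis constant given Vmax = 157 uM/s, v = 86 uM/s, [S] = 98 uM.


Km = [S] * (Vmax - v) / v
Km = 98 * (157 - 86) / 86
Km = 80.907 uM

80.907 uM


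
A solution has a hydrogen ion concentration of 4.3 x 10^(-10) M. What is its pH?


pH = -log10([H+])
pH = -log10(4.3 x 10^(-10))
pH = 9.3665

9.3665


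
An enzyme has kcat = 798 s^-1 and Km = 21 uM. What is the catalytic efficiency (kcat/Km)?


Catalytic efficiency = kcat / Km
= 798 / 21
= 38.0 uM^-1*s^-1

38.0 uM^-1*s^-1


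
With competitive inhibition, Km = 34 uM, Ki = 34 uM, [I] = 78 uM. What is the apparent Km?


Km_app = Km * (1 + [I]/Ki)
Km_app = 34 * (1 + 78/34)
Km_app = 112.0 uM

112.0 uM


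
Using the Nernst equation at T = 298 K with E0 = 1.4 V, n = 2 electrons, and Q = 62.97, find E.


E = E0 - (RT/nF) * ln(Q)
E = 1.4 - (8.314 * 298 / (2 * 96485)) * ln(62.97)
E = 1.3468 V

1.3468 V


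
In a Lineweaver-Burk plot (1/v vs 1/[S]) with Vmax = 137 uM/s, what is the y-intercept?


y-intercept = 1/Vmax
= 1/137
= 0.0073 s/uM

0.0073 s/uM


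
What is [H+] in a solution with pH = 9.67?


[H+] = 10^(-pH)
[H+] = 10^(-9.67)
[H+] = 2.138e-10 M

2.138e-10 M


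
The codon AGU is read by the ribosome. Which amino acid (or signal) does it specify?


Standard genetic code lookup.
Codon AGU -> Ser

Ser


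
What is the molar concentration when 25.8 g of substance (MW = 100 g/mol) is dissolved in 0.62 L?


C = (mass / MW) / volume
C = (25.8 / 100) / 0.62
C = 0.4161 M

0.4161 M


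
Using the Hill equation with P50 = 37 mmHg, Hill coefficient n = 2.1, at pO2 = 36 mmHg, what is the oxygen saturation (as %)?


Y = pO2^n / (P50^n + pO2^n)
Y = 36^2.1 / (37^2.1 + 36^2.1)
Y = 48.56%

48.56%


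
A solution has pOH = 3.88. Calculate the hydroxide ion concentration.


[OH-] = 10^(-pOH)
[OH-] = 10^(-3.88)
[OH-] = 1.318e-04 M

1.318e-04 M


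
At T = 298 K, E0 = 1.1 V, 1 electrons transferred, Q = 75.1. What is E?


E = E0 - (RT/nF) * ln(Q)
E = 1.1 - (8.314 * 298 / (1 * 96485)) * ln(75.1)
E = 0.9891 V

0.9891 V


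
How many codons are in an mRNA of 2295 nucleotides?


codons = nucleotides / 3
codons = 2295 / 3 = 765

765


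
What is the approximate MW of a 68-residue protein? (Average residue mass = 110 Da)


MW = n_residues * 110 Da
MW = 68 * 110
MW = 7480 Da

7480 Da


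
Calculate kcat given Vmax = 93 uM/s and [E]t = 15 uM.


kcat = Vmax / [E]t
kcat = 93 / 15
kcat = 6.2 s^-1

6.2 s^-1


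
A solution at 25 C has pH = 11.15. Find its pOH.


pOH = 14 - pH
pOH = 14 - 11.15
pOH = 2.85

2.85


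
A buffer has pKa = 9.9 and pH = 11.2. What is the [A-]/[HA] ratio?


[A-]/[HA] = 10^(pH - pKa)
= 10^(11.2 - 9.9)
= 19.9526

19.9526


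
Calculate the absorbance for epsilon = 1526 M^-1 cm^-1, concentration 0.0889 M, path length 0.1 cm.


A = epsilon * c * l
A = 1526 * 0.0889 * 0.1
A = 13.5661

13.5661


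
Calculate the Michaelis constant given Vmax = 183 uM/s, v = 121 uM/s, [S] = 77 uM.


Km = [S] * (Vmax - v) / v
Km = 77 * (183 - 121) / 121
Km = 39.4545 uM

39.4545 uM


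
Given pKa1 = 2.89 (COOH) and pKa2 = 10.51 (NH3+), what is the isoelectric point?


pI = (pKa1 + pKa2) / 2
pI = (2.89 + 10.51) / 2
pI = 6.7

6.7


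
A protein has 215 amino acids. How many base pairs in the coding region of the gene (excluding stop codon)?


Each amino acid = 1 codon = 3 bp
bp = 215 * 3 = 645 bp

645 bp


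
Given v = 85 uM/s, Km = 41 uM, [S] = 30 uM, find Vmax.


Vmax = v * (Km + [S]) / [S]
Vmax = 85 * (41 + 30) / 30
Vmax = 201.1667 uM/s

201.1667 uM/s


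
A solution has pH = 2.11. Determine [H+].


[H+] = 10^(-pH)
[H+] = 10^(-2.11)
[H+] = 0.0078 M

0.0078 M


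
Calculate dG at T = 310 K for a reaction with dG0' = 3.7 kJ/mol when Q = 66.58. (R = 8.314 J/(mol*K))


dG = dG0' + RT * ln(Q) / 1000
dG = 3.7 + 8.314 * 310 * ln(66.58) / 1000
dG = 14.5207 kJ/mol

14.5207 kJ/mol


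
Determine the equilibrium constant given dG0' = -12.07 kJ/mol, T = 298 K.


Keq = exp(-dG0 * 1000 / (R * T))
Keq = exp(-(-12.07) * 1000 / (8.314 * 298))
Keq = 130.5433

130.5433


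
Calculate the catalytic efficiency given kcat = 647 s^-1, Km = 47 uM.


Catalytic efficiency = kcat / Km
= 647 / 47
= 13.766 uM^-1*s^-1

13.766 uM^-1*s^-1


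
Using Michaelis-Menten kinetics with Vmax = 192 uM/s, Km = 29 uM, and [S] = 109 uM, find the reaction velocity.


v = Vmax * [S] / (Km + [S])
v = 192 * 109 / (29 + 109)
v = 151.6522 uM/s

151.6522 uM/s


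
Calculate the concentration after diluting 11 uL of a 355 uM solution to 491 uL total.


C2 = C1 * V1 / V2
C2 = 355 * 11 / 491
C2 = 7.9532 uM

7.9532 uM


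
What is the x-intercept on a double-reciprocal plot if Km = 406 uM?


x-intercept = -1/Km
= -1/406
= -0.0025 1/uM

-0.0025 1/uM


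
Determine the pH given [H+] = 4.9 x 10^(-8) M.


pH = -log10([H+])
pH = -log10(4.9 x 10^(-8))
pH = 7.3098

7.3098


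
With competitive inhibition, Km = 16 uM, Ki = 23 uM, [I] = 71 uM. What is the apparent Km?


Km_app = Km * (1 + [I]/Ki)
Km_app = 16 * (1 + 71/23)
Km_app = 65.3913 uM

65.3913 uM


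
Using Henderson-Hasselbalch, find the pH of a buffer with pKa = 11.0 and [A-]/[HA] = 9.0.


pH = pKa + log10([A-]/[HA])
pH = 11.0 + log10(9.0)
pH = 11.9542

11.9542


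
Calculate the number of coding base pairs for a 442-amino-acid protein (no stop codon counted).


Each amino acid = 1 codon = 3 bp
bp = 442 * 3 = 1326 bp

1326 bp


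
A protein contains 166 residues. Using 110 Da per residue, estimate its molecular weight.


MW = n_residues * 110 Da
MW = 166 * 110
MW = 18260 Da

18260 Da


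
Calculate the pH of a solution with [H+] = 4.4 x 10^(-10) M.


pH = -log10([H+])
pH = -log10(4.4 x 10^(-10))
pH = 9.3565

9.3565


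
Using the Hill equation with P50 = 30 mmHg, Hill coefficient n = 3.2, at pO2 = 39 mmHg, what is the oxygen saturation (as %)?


Y = pO2^n / (P50^n + pO2^n)
Y = 39^3.2 / (30^3.2 + 39^3.2)
Y = 69.84%

69.84%


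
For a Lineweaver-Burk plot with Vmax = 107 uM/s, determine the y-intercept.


y-intercept = 1/Vmax
= 1/107
= 0.0093 s/uM

0.0093 s/uM


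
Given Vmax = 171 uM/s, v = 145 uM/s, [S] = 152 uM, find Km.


Km = [S] * (Vmax - v) / v
Km = 152 * (171 - 145) / 145
Km = 27.2552 uM

27.2552 uM


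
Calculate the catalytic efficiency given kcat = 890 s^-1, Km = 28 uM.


Catalytic efficiency = kcat / Km
= 890 / 28
= 31.7857 uM^-1*s^-1

31.7857 uM^-1*s^-1


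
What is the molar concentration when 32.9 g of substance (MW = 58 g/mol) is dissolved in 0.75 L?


C = (mass / MW) / volume
C = (32.9 / 58) / 0.75
C = 0.7563 M

0.7563 M


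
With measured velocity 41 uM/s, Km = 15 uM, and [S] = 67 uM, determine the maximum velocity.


Vmax = v * (Km + [S]) / [S]
Vmax = 41 * (15 + 67) / 67
Vmax = 50.1791 uM/s

50.1791 uM/s


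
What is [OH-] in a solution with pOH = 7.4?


[OH-] = 10^(-pOH)
[OH-] = 10^(-7.4)
[OH-] = 3.981e-08 M

3.981e-08 M


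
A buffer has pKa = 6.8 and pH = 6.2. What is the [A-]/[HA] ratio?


[A-]/[HA] = 10^(pH - pKa)
= 10^(6.2 - 6.8)
= 0.2512

0.2512


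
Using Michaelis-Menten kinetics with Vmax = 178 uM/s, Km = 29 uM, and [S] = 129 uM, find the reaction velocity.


v = Vmax * [S] / (Km + [S])
v = 178 * 129 / (29 + 129)
v = 145.3291 uM/s

145.3291 uM/s


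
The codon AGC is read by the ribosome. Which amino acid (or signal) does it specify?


Standard genetic code lookup.
Codon AGC -> Ser

Ser


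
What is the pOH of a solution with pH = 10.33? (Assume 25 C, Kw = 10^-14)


pOH = 14 - pH
pOH = 14 - 10.33
pOH = 3.67

3.67


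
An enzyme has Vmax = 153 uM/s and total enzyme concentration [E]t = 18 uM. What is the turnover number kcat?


kcat = Vmax / [E]t
kcat = 153 / 18
kcat = 8.5 s^-1

8.5 s^-1


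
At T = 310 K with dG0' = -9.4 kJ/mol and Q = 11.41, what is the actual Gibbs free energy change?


dG = dG0' + RT * ln(Q) / 1000
dG = -9.4 + 8.314 * 310 * ln(11.41) / 1000
dG = -3.1255 kJ/mol

-3.1255 kJ/mol


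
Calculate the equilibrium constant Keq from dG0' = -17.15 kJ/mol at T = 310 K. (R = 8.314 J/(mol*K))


Keq = exp(-dG0 * 1000 / (R * T))
Keq = exp(-(-17.15) * 1000 / (8.314 * 310))
Keq = 775.9959

775.9959


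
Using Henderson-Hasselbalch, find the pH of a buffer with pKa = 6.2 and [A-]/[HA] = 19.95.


pH = pKa + log10([A-]/[HA])
pH = 6.2 + log10(19.95)
pH = 7.4999

7.4999


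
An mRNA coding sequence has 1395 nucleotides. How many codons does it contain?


codons = nucleotides / 3
codons = 1395 / 3 = 465

465


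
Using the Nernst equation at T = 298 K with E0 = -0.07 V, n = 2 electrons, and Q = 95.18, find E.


E = E0 - (RT/nF) * ln(Q)
E = -0.07 - (8.314 * 298 / (2 * 96485)) * ln(95.18)
E = -0.1285 V

-0.1285 V


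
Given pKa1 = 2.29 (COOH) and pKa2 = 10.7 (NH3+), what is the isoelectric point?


pI = (pKa1 + pKa2) / 2
pI = (2.29 + 10.7) / 2
pI = 6.495

6.495


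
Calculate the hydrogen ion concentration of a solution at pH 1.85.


[H+] = 10^(-pH)
[H+] = 10^(-1.85)
[H+] = 0.0141 M

0.0141 M


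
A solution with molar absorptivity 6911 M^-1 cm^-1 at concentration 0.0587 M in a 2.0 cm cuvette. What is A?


A = epsilon * c * l
A = 6911 * 0.0587 * 2.0
A = 811.3514

811.3514


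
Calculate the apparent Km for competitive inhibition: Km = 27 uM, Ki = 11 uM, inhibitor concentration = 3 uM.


Km_app = Km * (1 + [I]/Ki)
Km_app = 27 * (1 + 3/11)
Km_app = 34.3636 uM

34.3636 uM


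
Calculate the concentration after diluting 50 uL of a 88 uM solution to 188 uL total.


C2 = C1 * V1 / V2
C2 = 88 * 50 / 188
C2 = 23.4043 uM

23.4043 uM


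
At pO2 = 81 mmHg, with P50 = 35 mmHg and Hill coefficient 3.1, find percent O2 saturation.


Y = pO2^n / (P50^n + pO2^n)
Y = 81^3.1 / (35^3.1 + 81^3.1)
Y = 93.09%

93.09%


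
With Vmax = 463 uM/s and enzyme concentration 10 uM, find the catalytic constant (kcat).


kcat = Vmax / [E]t
kcat = 463 / 10
kcat = 46.3 s^-1

46.3 s^-1


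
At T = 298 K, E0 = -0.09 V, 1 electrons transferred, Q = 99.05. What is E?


E = E0 - (RT/nF) * ln(Q)
E = -0.09 - (8.314 * 298 / (1 * 96485)) * ln(99.05)
E = -0.208 V

-0.208 V


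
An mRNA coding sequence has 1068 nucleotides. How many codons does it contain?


codons = nucleotides / 3
codons = 1068 / 3 = 356

356


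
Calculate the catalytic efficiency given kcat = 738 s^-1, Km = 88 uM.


Catalytic efficiency = kcat / Km
= 738 / 88
= 8.3864 uM^-1*s^-1

8.3864 uM^-1*s^-1


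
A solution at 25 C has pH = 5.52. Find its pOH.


pOH = 14 - pH
pOH = 14 - 5.52
pOH = 8.48

8.48


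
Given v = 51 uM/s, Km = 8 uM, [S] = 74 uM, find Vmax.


Vmax = v * (Km + [S]) / [S]
Vmax = 51 * (8 + 74) / 74
Vmax = 56.5135 uM/s

56.5135 uM/s


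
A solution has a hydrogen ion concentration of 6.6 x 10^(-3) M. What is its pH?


pH = -log10([H+])
pH = -log10(6.6 x 10^(-3))
pH = 2.1805

2.1805


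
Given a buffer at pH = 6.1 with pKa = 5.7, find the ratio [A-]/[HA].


[A-]/[HA] = 10^(pH - pKa)
= 10^(6.1 - 5.7)
= 2.5119

2.5119


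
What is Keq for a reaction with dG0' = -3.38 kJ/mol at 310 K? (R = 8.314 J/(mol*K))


Keq = exp(-dG0 * 1000 / (R * T))
Keq = exp(-(-3.38) * 1000 / (8.314 * 310))
Keq = 3.7115

3.7115


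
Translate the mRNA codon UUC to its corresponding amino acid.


Standard genetic code lookup.
Codon UUC -> Phe

Phe


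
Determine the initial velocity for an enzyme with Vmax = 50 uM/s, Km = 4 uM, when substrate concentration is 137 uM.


v = Vmax * [S] / (Km + [S])
v = 50 * 137 / (4 + 137)
v = 48.5816 uM/s

48.5816 uM/s


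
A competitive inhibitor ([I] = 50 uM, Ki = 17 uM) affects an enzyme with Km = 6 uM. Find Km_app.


Km_app = Km * (1 + [I]/Ki)
Km_app = 6 * (1 + 50/17)
Km_app = 23.6471 uM

23.6471 uM


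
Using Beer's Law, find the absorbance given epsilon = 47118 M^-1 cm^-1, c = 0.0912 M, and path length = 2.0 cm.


A = epsilon * c * l
A = 47118 * 0.0912 * 2.0
A = 8594.3232

8594.3232


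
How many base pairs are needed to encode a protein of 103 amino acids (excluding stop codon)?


Each amino acid = 1 codon = 3 bp
bp = 103 * 3 = 309 bp

309 bp


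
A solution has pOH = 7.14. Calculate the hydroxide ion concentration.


[OH-] = 10^(-pOH)
[OH-] = 10^(-7.14)
[OH-] = 7.244e-08 M

7.244e-08 M


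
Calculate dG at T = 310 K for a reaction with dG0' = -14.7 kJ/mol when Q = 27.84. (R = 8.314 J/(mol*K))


dG = dG0' + RT * ln(Q) / 1000
dG = -14.7 + 8.314 * 310 * ln(27.84) / 1000
dG = -6.1265 kJ/mol

-6.1265 kJ/mol


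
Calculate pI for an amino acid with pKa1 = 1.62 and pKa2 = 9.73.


pI = (pKa1 + pKa2) / 2
pI = (1.62 + 9.73) / 2
pI = 5.675

5.675


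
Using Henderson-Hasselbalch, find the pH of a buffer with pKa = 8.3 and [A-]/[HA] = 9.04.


pH = pKa + log10([A-]/[HA])
pH = 8.3 + log10(9.04)
pH = 9.2562

9.2562


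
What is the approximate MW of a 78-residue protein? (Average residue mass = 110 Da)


MW = n_residues * 110 Da
MW = 78 * 110
MW = 8580 Da

8580 Da


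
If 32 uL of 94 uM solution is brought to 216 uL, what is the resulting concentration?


C2 = C1 * V1 / V2
C2 = 94 * 32 / 216
C2 = 13.9259 uM

13.9259 uM


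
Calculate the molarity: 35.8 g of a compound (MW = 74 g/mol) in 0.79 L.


C = (mass / MW) / volume
C = (35.8 / 74) / 0.79
C = 0.6124 M

0.6124 M


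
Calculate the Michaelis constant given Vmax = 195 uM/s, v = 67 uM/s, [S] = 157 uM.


Km = [S] * (Vmax - v) / v
Km = 157 * (195 - 67) / 67
Km = 299.9403 uM

299.9403 uM


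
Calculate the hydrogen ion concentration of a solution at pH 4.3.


[H+] = 10^(-pH)
[H+] = 10^(-4.3)
[H+] = 5.012e-05 M

5.012e-05 M


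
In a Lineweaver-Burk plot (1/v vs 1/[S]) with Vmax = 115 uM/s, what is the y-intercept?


y-intercept = 1/Vmax
= 1/115
= 0.0087 s/uM

0.0087 s/uM


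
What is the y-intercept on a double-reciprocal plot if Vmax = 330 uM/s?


y-intercept = 1/Vmax
= 1/330
= 0.003 s/uM

0.003 s/uM


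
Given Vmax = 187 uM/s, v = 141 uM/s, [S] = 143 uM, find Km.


Km = [S] * (Vmax - v) / v
Km = 143 * (187 - 141) / 141
Km = 46.6525 uM

46.6525 uM


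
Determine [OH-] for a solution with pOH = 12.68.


[OH-] = 10^(-pOH)
[OH-] = 10^(-12.68)
[OH-] = 2.089e-13 M

2.089e-13 M


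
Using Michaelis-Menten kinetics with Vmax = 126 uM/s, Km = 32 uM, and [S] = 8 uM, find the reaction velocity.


v = Vmax * [S] / (Km + [S])
v = 126 * 8 / (32 + 8)
v = 25.2 uM/s

25.2 uM/s


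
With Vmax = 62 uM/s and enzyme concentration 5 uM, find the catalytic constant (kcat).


kcat = Vmax / [E]t
kcat = 62 / 5
kcat = 12.4 s^-1

12.4 s^-1


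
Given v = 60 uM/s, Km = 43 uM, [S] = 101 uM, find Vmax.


Vmax = v * (Km + [S]) / [S]
Vmax = 60 * (43 + 101) / 101
Vmax = 85.5446 uM/s

85.5446 uM/s


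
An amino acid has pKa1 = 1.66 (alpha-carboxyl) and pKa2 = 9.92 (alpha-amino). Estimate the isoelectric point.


pI = (pKa1 + pKa2) / 2
pI = (1.66 + 9.92) / 2
pI = 5.79

5.79


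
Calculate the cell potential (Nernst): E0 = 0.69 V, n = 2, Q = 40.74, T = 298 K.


E = E0 - (RT/nF) * ln(Q)
E = 0.69 - (8.314 * 298 / (2 * 96485)) * ln(40.74)
E = 0.6424 V

0.6424 V


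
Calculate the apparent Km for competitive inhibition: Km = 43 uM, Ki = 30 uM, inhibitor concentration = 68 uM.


Km_app = Km * (1 + [I]/Ki)
Km_app = 43 * (1 + 68/30)
Km_app = 140.4667 uM

140.4667 uM


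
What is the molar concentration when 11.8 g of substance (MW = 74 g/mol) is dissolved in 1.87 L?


C = (mass / MW) / volume
C = (11.8 / 74) / 1.87
C = 0.0853 M

0.0853 M


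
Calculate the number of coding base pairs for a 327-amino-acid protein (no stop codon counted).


Each amino acid = 1 codon = 3 bp
bp = 327 * 3 = 981 bp

981 bp


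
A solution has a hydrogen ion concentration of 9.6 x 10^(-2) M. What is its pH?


pH = -log10([H+])
pH = -log10(9.6 x 10^(-2))
pH = 1.0177

1.0177


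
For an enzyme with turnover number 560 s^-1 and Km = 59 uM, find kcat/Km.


Catalytic efficiency = kcat / Km
= 560 / 59
= 9.4915 uM^-1*s^-1

9.4915 uM^-1*s^-1


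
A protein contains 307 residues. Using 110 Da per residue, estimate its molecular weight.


MW = n_residues * 110 Da
MW = 307 * 110
MW = 33770 Da

33770 Da


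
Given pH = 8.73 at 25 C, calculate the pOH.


pOH = 14 - pH
pOH = 14 - 8.73
pOH = 5.27

5.27


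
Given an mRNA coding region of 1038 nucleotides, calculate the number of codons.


codons = nucleotides / 3
codons = 1038 / 3 = 346

346


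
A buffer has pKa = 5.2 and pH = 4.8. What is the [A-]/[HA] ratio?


[A-]/[HA] = 10^(pH - pKa)
= 10^(4.8 - 5.2)
= 0.3981

0.3981


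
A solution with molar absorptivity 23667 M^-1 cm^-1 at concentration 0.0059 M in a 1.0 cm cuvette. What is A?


A = epsilon * c * l
A = 23667 * 0.0059 * 1.0
A = 139.6353

139.6353


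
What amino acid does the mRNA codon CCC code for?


Standard genetic code lookup.
Codon CCC -> Pro

Pro


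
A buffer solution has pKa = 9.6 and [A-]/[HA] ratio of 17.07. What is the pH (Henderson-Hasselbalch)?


pH = pKa + log10([A-]/[HA])
pH = 9.6 + log10(17.07)
pH = 10.8322

10.8322


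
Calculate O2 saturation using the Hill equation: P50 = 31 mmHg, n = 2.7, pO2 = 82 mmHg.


Y = pO2^n / (P50^n + pO2^n)
Y = 82^2.7 / (31^2.7 + 82^2.7)
Y = 93.25%

93.25%


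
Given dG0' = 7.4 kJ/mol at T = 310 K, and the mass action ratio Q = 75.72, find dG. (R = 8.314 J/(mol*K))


dG = dG0' + RT * ln(Q) / 1000
dG = 7.4 + 8.314 * 310 * ln(75.72) / 1000
dG = 18.5523 kJ/mol

18.5523 kJ/mol


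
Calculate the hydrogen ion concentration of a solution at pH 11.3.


[H+] = 10^(-pH)
[H+] = 10^(-11.3)
[H+] = 5.012e-12 M

5.012e-12 M


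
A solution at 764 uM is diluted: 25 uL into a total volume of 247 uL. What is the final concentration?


C2 = C1 * V1 / V2
C2 = 764 * 25 / 247
C2 = 77.3279 uM

77.3279 uM


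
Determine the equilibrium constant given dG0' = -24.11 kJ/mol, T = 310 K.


Keq = exp(-dG0 * 1000 / (R * T))
Keq = exp(-(-24.11) * 1000 / (8.314 * 310))
Keq = 11551.9082

11551.9082


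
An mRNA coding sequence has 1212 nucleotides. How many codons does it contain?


codons = nucleotides / 3
codons = 1212 / 3 = 404

404


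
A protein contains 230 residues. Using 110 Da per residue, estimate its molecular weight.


MW = n_residues * 110 Da
MW = 230 * 110
MW = 25300 Da

25300 Da


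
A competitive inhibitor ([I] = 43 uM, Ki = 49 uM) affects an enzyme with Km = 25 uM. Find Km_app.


Km_app = Km * (1 + [I]/Ki)
Km_app = 25 * (1 + 43/49)
Km_app = 46.9388 uM

46.9388 uM


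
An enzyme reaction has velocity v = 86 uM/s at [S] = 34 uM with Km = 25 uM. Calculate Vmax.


Vmax = v * (Km + [S]) / [S]
Vmax = 86 * (25 + 34) / 34
Vmax = 149.2353 uM/s

149.2353 uM/s


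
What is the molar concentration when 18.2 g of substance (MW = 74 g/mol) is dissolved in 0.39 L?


C = (mass / MW) / volume
C = (18.2 / 74) / 0.39
C = 0.6306 M

0.6306 M


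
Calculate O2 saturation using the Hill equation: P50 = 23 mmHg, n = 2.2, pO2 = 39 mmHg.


Y = pO2^n / (P50^n + pO2^n)
Y = 39^2.2 / (23^2.2 + 39^2.2)
Y = 76.17%

76.17%


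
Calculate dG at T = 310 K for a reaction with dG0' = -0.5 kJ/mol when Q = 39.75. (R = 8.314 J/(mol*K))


dG = dG0' + RT * ln(Q) / 1000
dG = -0.5 + 8.314 * 310 * ln(39.75) / 1000
dG = 8.9913 kJ/mol

8.9913 kJ/mol


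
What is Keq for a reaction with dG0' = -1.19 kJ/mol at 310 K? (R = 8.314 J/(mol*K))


Keq = exp(-dG0 * 1000 / (R * T))
Keq = exp(-(-1.19) * 1000 / (8.314 * 310))
Keq = 1.5868

1.5868


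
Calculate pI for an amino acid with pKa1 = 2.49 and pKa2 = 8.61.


pI = (pKa1 + pKa2) / 2
pI = (2.49 + 8.61) / 2
pI = 5.55

5.55


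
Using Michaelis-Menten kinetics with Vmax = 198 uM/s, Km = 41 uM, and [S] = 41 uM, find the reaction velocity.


v = Vmax * [S] / (Km + [S])
v = 198 * 41 / (41 + 41)
v = 99.0 uM/s

99.0 uM/s


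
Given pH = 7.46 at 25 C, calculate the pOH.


pOH = 14 - pH
pOH = 14 - 7.46
pOH = 6.54

6.54


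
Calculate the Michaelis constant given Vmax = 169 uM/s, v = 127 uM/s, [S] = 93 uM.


Km = [S] * (Vmax - v) / v
Km = 93 * (169 - 127) / 127
Km = 30.7559 uM

30.7559 uM


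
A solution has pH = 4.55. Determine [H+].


[H+] = 10^(-pH)
[H+] = 10^(-4.55)
[H+] = 2.818e-05 M

2.818e-05 M


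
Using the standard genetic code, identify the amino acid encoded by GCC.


Standard genetic code lookup.
Codon GCC -> Ala

Ala


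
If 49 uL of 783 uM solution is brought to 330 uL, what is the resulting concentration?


C2 = C1 * V1 / V2
C2 = 783 * 49 / 330
C2 = 116.2636 uM

116.2636 uM


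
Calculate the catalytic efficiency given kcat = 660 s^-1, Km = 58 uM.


Catalytic efficiency = kcat / Km
= 660 / 58
= 11.3793 uM^-1*s^-1

11.3793 uM^-1*s^-1


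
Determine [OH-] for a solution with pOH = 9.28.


[OH-] = 10^(-pOH)
[OH-] = 10^(-9.28)
[OH-] = 5.248e-10 M

5.248e-10 M


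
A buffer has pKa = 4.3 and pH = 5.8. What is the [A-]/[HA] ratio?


[A-]/[HA] = 10^(pH - pKa)
= 10^(5.8 - 4.3)
= 31.6228

31.6228


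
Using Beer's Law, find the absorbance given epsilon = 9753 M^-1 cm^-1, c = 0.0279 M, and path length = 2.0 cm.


A = epsilon * c * l
A = 9753 * 0.0279 * 2.0
A = 544.2174

544.2174


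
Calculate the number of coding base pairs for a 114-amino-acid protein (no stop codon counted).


Each amino acid = 1 codon = 3 bp
bp = 114 * 3 = 342 bp

342 bp


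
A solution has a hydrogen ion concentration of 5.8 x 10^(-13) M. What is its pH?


pH = -log10([H+])
pH = -log10(5.8 x 10^(-13))
pH = 12.2366

12.2366


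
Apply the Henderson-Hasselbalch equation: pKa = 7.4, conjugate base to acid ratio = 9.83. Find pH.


pH = pKa + log10([A-]/[HA])
pH = 7.4 + log10(9.83)
pH = 8.3926

8.3926


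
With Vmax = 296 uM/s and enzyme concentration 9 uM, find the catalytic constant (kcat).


kcat = Vmax / [E]t
kcat = 296 / 9
kcat = 32.8889 s^-1

32.8889 s^-1


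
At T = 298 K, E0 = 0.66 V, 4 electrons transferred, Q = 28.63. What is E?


E = E0 - (RT/nF) * ln(Q)
E = 0.66 - (8.314 * 298 / (4 * 96485)) * ln(28.63)
E = 0.6385 V

0.6385 V


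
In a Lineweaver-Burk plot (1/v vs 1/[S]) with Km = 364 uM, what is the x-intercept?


x-intercept = -1/Km
= -1/364
= -0.0027 1/uM

-0.0027 1/uM


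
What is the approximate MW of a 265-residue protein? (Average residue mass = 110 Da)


MW = n_residues * 110 Da
MW = 265 * 110
MW = 29150 Da

29150 Da


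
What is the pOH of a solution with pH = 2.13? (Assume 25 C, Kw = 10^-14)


pOH = 14 - pH
pOH = 14 - 2.13
pOH = 11.87

11.87


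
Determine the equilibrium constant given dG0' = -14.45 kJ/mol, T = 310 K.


Keq = exp(-dG0 * 1000 / (R * T))
Keq = exp(-(-14.45) * 1000 / (8.314 * 310))
Keq = 272.205

272.205


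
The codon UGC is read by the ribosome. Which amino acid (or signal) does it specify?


Standard genetic code lookup.
Codon UGC -> Cys

Cys


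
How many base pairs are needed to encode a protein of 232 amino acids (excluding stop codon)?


Each amino acid = 1 codon = 3 bp
bp = 232 * 3 = 696 bp

696 bp


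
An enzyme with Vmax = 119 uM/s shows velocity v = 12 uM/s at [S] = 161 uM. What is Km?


Km = [S] * (Vmax - v) / v
Km = 161 * (119 - 12) / 12
Km = 1435.5833 uM

1435.5833 uM


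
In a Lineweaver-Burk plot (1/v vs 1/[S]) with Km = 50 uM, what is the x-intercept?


x-intercept = -1/Km
= -1/50
= -0.02 1/uM

-0.02 1/uM


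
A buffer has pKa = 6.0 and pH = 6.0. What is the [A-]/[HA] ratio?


[A-]/[HA] = 10^(pH - pKa)
= 10^(6.0 - 6.0)
= 1.0

1.0


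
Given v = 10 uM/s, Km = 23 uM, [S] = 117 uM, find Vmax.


Vmax = v * (Km + [S]) / [S]
Vmax = 10 * (23 + 117) / 117
Vmax = 11.9658 uM/s

11.9658 uM/s


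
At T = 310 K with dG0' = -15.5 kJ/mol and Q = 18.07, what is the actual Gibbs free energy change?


dG = dG0' + RT * ln(Q) / 1000
dG = -15.5 + 8.314 * 310 * ln(18.07) / 1000
dG = -8.0405 kJ/mol

-8.0405 kJ/mol


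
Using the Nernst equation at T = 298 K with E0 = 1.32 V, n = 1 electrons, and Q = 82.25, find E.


E = E0 - (RT/nF) * ln(Q)
E = 1.32 - (8.314 * 298 / (1 * 96485)) * ln(82.25)
E = 1.2068 V

1.2068 V


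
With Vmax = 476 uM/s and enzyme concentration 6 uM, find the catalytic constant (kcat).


kcat = Vmax / [E]t
kcat = 476 / 6
kcat = 79.3333 s^-1

79.3333 s^-1


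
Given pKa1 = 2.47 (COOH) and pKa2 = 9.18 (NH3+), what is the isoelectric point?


pI = (pKa1 + pKa2) / 2
pI = (2.47 + 9.18) / 2
pI = 5.825

5.825


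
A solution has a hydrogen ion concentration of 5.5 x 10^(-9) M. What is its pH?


pH = -log10([H+])
pH = -log10(5.5 x 10^(-9))
pH = 8.2596

8.2596


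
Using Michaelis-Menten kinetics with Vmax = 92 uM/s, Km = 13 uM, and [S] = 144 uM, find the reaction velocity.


v = Vmax * [S] / (Km + [S])
v = 92 * 144 / (13 + 144)
v = 84.3822 uM/s

84.3822 uM/s


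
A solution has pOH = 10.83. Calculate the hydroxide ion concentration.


[OH-] = 10^(-pOH)
[OH-] = 10^(-10.83)
[OH-] = 1.479e-11 M

1.479e-11 M


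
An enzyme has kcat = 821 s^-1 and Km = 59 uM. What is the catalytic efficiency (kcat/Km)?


Catalytic efficiency = kcat / Km
= 821 / 59
= 13.9153 uM^-1*s^-1

13.9153 uM^-1*s^-1


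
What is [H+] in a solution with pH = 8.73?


[H+] = 10^(-pH)
[H+] = 10^(-8.73)
[H+] = 1.862e-09 M

1.862e-09 M


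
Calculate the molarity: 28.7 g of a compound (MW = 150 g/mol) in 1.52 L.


C = (mass / MW) / volume
C = (28.7 / 150) / 1.52
C = 0.1259 M

0.1259 M


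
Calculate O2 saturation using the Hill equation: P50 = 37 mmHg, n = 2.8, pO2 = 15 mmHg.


Y = pO2^n / (P50^n + pO2^n)
Y = 15^2.8 / (37^2.8 + 15^2.8)
Y = 7.39%

7.39%


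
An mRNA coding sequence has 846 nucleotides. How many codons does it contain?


codons = nucleotides / 3
codons = 846 / 3 = 282

282


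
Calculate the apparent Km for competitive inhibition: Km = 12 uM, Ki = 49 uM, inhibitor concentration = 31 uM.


Km_app = Km * (1 + [I]/Ki)
Km_app = 12 * (1 + 31/49)
Km_app = 19.5918 uM

19.5918 uM


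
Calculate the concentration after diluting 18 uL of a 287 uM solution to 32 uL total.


C2 = C1 * V1 / V2
C2 = 287 * 18 / 32
C2 = 161.4375 uM

161.4375 uM


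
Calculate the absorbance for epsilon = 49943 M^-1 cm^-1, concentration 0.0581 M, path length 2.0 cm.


A = epsilon * c * l
A = 49943 * 0.0581 * 2.0
A = 5803.3766

5803.3766


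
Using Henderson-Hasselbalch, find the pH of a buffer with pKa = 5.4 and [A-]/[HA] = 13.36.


pH = pKa + log10([A-]/[HA])
pH = 5.4 + log10(13.36)
pH = 6.5258

6.5258


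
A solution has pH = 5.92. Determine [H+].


[H+] = 10^(-pH)
[H+] = 10^(-5.92)
[H+] = 1.202e-06 M

1.202e-06 M


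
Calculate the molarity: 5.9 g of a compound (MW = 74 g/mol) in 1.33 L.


C = (mass / MW) / volume
C = (5.9 / 74) / 1.33
C = 0.0599 M

0.0599 M


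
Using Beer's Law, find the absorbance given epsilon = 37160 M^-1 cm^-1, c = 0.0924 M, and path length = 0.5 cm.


A = epsilon * c * l
A = 37160 * 0.0924 * 0.5
A = 1716.792

1716.792


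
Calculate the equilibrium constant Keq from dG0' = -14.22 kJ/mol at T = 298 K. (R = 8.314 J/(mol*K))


Keq = exp(-dG0 * 1000 / (R * T))
Keq = exp(-(-14.22) * 1000 / (8.314 * 298))
Keq = 310.9058

310.9058


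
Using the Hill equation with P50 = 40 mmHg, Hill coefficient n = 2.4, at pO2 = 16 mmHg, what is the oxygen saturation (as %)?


Y = pO2^n / (P50^n + pO2^n)
Y = 16^2.4 / (40^2.4 + 16^2.4)
Y = 9.98%

9.98%


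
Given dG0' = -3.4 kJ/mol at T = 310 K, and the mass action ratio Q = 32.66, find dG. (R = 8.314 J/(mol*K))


dG = dG0' + RT * ln(Q) / 1000
dG = -3.4 + 8.314 * 310 * ln(32.66) / 1000
dG = 5.585 kJ/mol

5.585 kJ/mol


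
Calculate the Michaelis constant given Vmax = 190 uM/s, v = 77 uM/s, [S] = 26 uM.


Km = [S] * (Vmax - v) / v
Km = 26 * (190 - 77) / 77
Km = 38.1558 uM

38.1558 uM


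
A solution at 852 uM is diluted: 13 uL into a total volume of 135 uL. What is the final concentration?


C2 = C1 * V1 / V2
C2 = 852 * 13 / 135
C2 = 82.0444 uM

82.0444 uM


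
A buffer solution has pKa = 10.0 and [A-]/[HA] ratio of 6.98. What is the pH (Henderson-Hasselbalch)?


pH = pKa + log10([A-]/[HA])
pH = 10.0 + log10(6.98)
pH = 10.8439

10.8439


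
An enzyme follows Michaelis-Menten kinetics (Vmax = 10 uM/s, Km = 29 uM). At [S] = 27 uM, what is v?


v = Vmax * [S] / (Km + [S])
v = 10 * 27 / (29 + 27)
v = 4.8214 uM/s

4.8214 uM/s


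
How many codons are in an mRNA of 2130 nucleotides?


codons = nucleotides / 3
codons = 2130 / 3 = 710

710


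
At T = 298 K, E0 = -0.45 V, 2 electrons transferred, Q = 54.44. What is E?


E = E0 - (RT/nF) * ln(Q)
E = -0.45 - (8.314 * 298 / (2 * 96485)) * ln(54.44)
E = -0.5013 V

-0.5013 V


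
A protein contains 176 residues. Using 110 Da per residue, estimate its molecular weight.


MW = n_residues * 110 Da
MW = 176 * 110
MW = 19360 Da

19360 Da


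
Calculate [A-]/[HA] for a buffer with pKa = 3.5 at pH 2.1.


[A-]/[HA] = 10^(pH - pKa)
= 10^(2.1 - 3.5)
= 0.0398

0.0398


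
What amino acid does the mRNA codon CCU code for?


Standard genetic code lookup.
Codon CCU -> Pro

Pro


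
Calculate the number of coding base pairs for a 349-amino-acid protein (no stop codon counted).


Each amino acid = 1 codon = 3 bp
bp = 349 * 3 = 1047 bp

1047 bp


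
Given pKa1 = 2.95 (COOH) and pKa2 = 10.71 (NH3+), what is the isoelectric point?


pI = (pKa1 + pKa2) / 2
pI = (2.95 + 10.71) / 2
pI = 6.83

6.83


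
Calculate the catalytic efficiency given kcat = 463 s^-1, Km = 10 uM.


Catalytic efficiency = kcat / Km
= 463 / 10
= 46.3 uM^-1*s^-1

46.3 uM^-1*s^-1


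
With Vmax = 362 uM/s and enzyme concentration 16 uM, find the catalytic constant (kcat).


kcat = Vmax / [E]t
kcat = 362 / 16
kcat = 22.625 s^-1

22.625 s^-1


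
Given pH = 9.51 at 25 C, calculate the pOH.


pOH = 14 - pH
pOH = 14 - 9.51
pOH = 4.49

4.49


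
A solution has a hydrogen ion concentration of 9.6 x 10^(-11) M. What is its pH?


pH = -log10([H+])
pH = -log10(9.6 x 10^(-11))
pH = 10.0177

10.0177


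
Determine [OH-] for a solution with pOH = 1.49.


[OH-] = 10^(-pOH)
[OH-] = 10^(-1.49)
[OH-] = 0.0324 M

0.0324 M


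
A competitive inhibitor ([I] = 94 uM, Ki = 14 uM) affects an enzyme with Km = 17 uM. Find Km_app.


Km_app = Km * (1 + [I]/Ki)
Km_app = 17 * (1 + 94/14)
Km_app = 131.1429 uM

131.1429 uM


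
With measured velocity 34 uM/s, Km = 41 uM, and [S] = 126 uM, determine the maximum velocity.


Vmax = v * (Km + [S]) / [S]
Vmax = 34 * (41 + 126) / 126
Vmax = 45.0635 uM/s

45.0635 uM/s


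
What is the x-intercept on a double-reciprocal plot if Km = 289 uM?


x-intercept = -1/Km
= -1/289
= -0.0035 1/uM

-0.0035 1/uM


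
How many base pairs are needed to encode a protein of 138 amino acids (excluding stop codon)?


Each amino acid = 1 codon = 3 bp
bp = 138 * 3 = 414 bp

414 bp


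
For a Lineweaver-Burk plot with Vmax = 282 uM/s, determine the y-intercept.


y-intercept = 1/Vmax
= 1/282
= 0.0035 s/uM

0.0035 s/uM


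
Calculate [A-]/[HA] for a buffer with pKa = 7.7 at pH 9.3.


[A-]/[HA] = 10^(pH - pKa)
= 10^(9.3 - 7.7)
= 39.8107

39.8107


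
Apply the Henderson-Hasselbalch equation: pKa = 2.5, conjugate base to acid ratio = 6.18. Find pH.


pH = pKa + log10([A-]/[HA])
pH = 2.5 + log10(6.18)
pH = 3.291

3.291


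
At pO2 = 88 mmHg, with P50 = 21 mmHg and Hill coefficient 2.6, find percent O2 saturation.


Y = pO2^n / (P50^n + pO2^n)
Y = 88^2.6 / (21^2.6 + 88^2.6)
Y = 97.65%

97.65%


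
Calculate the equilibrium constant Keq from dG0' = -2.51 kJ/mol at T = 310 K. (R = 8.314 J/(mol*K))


Keq = exp(-dG0 * 1000 / (R * T))
Keq = exp(-(-2.51) * 1000 / (8.314 * 310))
Keq = 2.6482

2.6482


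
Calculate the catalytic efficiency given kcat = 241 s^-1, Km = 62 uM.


Catalytic efficiency = kcat / Km
= 241 / 62
= 3.8871 uM^-1*s^-1

3.8871 uM^-1*s^-1


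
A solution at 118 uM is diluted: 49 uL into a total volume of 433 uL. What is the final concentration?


C2 = C1 * V1 / V2
C2 = 118 * 49 / 433
C2 = 13.3533 uM

13.3533 uM


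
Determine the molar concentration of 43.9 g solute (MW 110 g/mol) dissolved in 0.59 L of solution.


C = (mass / MW) / volume
C = (43.9 / 110) / 0.59
C = 0.6764 M

0.6764 M


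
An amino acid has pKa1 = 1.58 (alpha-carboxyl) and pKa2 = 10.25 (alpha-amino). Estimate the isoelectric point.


pI = (pKa1 + pKa2) / 2
pI = (1.58 + 10.25) / 2
pI = 5.915

5.915


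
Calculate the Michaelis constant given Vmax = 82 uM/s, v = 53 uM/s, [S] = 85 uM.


Km = [S] * (Vmax - v) / v
Km = 85 * (82 - 53) / 53
Km = 46.5094 uM

46.5094 uM


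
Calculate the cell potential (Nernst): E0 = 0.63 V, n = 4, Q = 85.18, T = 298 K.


E = E0 - (RT/nF) * ln(Q)
E = 0.63 - (8.314 * 298 / (4 * 96485)) * ln(85.18)
E = 0.6015 V

0.6015 V


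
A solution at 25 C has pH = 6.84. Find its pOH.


pOH = 14 - pH
pOH = 14 - 6.84
pOH = 7.16

7.16


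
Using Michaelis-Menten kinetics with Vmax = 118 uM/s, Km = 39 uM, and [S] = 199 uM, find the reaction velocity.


v = Vmax * [S] / (Km + [S])
v = 118 * 199 / (39 + 199)
v = 98.6639 uM/s

98.6639 uM/s


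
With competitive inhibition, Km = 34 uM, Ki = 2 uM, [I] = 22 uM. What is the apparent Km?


Km_app = Km * (1 + [I]/Ki)
Km_app = 34 * (1 + 22/2)
Km_app = 408.0 uM

408.0 uM
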